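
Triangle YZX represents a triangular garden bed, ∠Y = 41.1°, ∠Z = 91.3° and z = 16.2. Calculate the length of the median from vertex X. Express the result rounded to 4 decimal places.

The third angle is ∠X = 180° − ∠Y − ∠Z = 47.60°.
Law of sines: y = z·sin Y/sin Z ≈ 10.652.
Law of sines: x = z·sin X/sin Z ≈ 11.966.
Median from X: ½√(2·y² + 2·z² − x²) ≈ 12.335.

12.3352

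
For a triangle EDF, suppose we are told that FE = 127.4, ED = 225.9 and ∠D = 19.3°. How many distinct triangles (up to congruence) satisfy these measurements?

ED·sin D = 225.9·sin(19.3°) ≈ 74.66.
Since ED sin D < FE < ED (74.66 < 127.4 < 225.9), two triangles exist.

2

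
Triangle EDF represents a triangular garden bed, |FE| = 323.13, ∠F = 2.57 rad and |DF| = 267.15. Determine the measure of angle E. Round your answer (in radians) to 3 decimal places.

By the law of cosines, |ED|² = |DF|² + |FE|² − 2·|DF|·|FE|·cos F = 3.2099e+05, so |ED| ≈ 566.56.
Law of cosines again: cos E = (|FE|² + |ED|² − |DF|²)/(2·|FE|·|ED|) ≈ 0.96692, so ∠E ≈ 0.258 rad.

∠E ≈ 0.258 rad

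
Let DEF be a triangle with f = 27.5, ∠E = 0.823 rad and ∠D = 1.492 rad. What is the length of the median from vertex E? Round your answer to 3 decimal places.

The third angle is ∠F = π − ∠D − ∠E = 0.827 rad.
Law of sines: d = f·sin D/sin F ≈ 37.267.
Law of sines: e = f·sin E/sin F ≈ 27.409.
Median from E: ½√(2·f² + 2·d² − e²) ≈ 29.744.

29.744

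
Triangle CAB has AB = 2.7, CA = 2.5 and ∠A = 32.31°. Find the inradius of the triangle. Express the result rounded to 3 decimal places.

By the law of cosines, BC² = CA² + AB² − 2·CA·AB·cos A = 2.1302, so BC ≈ 1.4595.
Area = ½·CA·AB·sin A ≈ 1.8039.
Semiperimeter s = (2.7+1.4595+2.5)/2 = 3.3298.
Inradius = area/s = 1.8039/3.3298 ≈ 0.54176.

r ≈ 0.542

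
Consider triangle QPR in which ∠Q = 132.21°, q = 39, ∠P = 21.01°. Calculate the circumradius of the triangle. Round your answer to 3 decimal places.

The third angle is ∠R = 180° − ∠Q − ∠P = 26.78°.
Law of sines: p = q·sin P/sin Q ≈ 18.878.
Law of sines: r = q·sin R/sin Q ≈ 23.724.
Circumradius = q/(2 sin Q) ≈ 26.327.

26.327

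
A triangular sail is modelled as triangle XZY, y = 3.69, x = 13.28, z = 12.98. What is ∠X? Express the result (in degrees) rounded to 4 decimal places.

By the law of cosines, cos X = (z² + y² − x²) / (2·z·y) ≈ 0.05990, so ∠X ≈ 86.57°.

∠X ≈ 86.5658°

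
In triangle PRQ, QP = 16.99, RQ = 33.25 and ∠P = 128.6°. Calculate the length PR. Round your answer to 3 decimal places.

19.884

Law of sines: sin R = QP·sin P/RQ ≈ 0.39934.
Since RQ ≥ QP, only the acute value applies: ∠R ≈ 23.54°.
Then ∠Q = 180° − ∠P − ∠R ≈ 27.86°.
Law of sines gives PR = RQ·sin Q/sin P ≈ 19.884.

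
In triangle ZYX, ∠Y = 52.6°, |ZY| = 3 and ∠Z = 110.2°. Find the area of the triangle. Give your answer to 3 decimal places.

The third angle is ∠X = 180° − ∠Z − ∠Y = 17.20°.
Law of sines: |YX| = |ZY|·sin Z/sin X ≈ 9.5211.
Law of sines: |XZ| = |ZY|·sin Y/sin X ≈ 8.0594.
Area = ½·|ZY|·|YX|·sin Y ≈ 11.346.

area ≈ 11.346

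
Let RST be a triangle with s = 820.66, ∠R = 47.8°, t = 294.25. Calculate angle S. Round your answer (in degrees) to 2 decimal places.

∠S ≈ 112.92°

By the law of cosines, r² = s² + t² − 2·s·t·cos R = 4.3565e+05, so r ≈ 660.04.
Law of cosines again: cos S = (t² + r² − s²)/(2·t·r) ≈ -0.38938, so ∠S ≈ 112.92°.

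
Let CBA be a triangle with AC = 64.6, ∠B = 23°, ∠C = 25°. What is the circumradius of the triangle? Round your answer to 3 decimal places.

82.666

The third angle is ∠A = 180° − ∠C − ∠B = 132.00°.
Law of sines: BA = AC·sin C/sin B ≈ 69.872.
Law of sines: CB = AC·sin A/sin B ≈ 122.86.
Circumradius = AC/(2 sin B) ≈ 82.666.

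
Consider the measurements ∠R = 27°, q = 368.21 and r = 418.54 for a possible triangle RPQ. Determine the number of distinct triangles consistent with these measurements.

q·sin R = 368.21·sin(27°) ≈ 167.2.
Since r ≥ q, exactly one triangle exists.

1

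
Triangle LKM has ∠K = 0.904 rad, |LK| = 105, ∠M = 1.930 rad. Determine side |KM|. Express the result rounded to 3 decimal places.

33.958

The third angle is ∠L = π − ∠K − ∠M = 0.308 rad.
Law of sines: |KM| = |LK|·sin L/sin M ≈ 33.958.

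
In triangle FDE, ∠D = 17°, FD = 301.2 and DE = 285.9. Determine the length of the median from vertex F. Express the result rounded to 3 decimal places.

By the law of cosines, EF² = FD² + DE² − 2·FD·DE·cos D = 7759.6, so EF ≈ 88.088.
Median from F: ½√(2·EF² + 2·FD² − DE²) ≈ 169.72.

169.723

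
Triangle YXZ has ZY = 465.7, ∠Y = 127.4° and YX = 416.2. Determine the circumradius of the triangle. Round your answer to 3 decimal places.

By the law of cosines, XZ² = ZY² + YX² − 2·ZY·YX·cos Y = 6.2555e+05, so XZ ≈ 790.92.
Area = ½·ZY·YX·sin Y ≈ 76988.
Circumradius = XZ/(2 sin Y) ≈ 497.8.

497.798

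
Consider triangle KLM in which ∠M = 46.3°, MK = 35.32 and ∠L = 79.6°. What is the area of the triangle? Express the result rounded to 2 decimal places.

371.39

The third angle is ∠K = 180° − ∠L − ∠M = 54.10°.
Law of sines: LM = MK·sin K/sin L ≈ 29.089.
Law of sines: KL = MK·sin M/sin L ≈ 25.962.
Area = ½·MK·LM·sin M ≈ 371.39.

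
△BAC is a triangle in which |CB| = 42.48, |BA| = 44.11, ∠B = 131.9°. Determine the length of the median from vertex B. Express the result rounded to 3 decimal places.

By the law of cosines, |AC|² = |CB|² + |BA|² − 2·|CB|·|BA|·cos B = 6253, so |AC| ≈ 79.076.
Median from B: ½√(2·|CB|² + 2·|BA|² − |AC|²) ≈ 17.66.

m_B ≈ 17.660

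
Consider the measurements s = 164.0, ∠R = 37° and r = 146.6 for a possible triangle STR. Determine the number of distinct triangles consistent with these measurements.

s·sin R = 164.0·sin(37°) ≈ 98.7.
Since s sin R < r < s (98.7 < 146.6 < 164.0), two triangles exist.

2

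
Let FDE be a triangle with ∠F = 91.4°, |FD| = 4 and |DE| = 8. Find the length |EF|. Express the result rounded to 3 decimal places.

6.831

Law of sines: sin E = |FD|·sin F/|DE| ≈ 0.49985.
Since |DE| ≥ |FD|, only the acute value applies: ∠E ≈ 29.99°.
Then ∠D = 180° − ∠F − ∠E ≈ 58.61°.
Law of sines gives |EF| = |DE|·sin D/sin F ≈ 6.8312.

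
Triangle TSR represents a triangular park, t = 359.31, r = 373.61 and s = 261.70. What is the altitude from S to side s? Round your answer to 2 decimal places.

h_S ≈ 341.79

Semiperimeter p = (359.31 + 261.7 + 373.61)/2 = 497.31.
Heron's formula: area = √(497.31·138·235.61·123.7) ≈ 44723.
The altitude from S has length 2·area/s ≈ 341.79.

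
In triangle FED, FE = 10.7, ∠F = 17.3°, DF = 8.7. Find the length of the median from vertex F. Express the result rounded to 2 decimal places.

m_F ≈ 9.59

By the law of cosines, ED² = DF² + FE² − 2·DF·FE·cos F = 12.423, so ED ≈ 3.5246.
Median from F: ½√(2·DF² + 2·FE² − ED²) ≈ 9.5908.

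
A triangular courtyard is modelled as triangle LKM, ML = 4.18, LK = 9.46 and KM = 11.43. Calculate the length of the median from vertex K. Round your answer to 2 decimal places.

m_K ≈ 10.28

Median from K: ½√(2·LK² + 2·KM² − ML²) ≈ 10.281.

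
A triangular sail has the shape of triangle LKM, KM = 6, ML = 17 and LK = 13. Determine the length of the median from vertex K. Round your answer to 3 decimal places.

m_K ≈ 5.500

Median from K: ½√(2·LK² + 2·KM² − ML²) ≈ 5.5.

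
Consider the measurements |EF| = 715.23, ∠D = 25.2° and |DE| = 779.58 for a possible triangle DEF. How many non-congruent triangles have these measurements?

|DE|·sin D = 779.58·sin(25.2°) ≈ 331.9.
Since |DE| sin D < |EF| < |DE| (331.9 < 715.23 < 779.58), two triangles exist.

2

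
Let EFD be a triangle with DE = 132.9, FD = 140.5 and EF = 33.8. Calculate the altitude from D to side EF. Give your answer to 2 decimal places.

Semiperimeter s = (140.5 + 132.9 + 33.8)/2 = 153.6.
Heron's formula: area = √(153.6·13.1·20.7·119.8) ≈ 2233.8.
The altitude from D has length 2·area/EF ≈ 132.18.

132.18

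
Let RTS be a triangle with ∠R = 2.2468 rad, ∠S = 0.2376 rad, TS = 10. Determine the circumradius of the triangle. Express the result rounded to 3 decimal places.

The third angle is ∠T = π − ∠S − ∠R = 0.6572 rad.
Law of sines: SR = TS·sin T/sin R ≈ 7.8312.
Law of sines: RT = TS·sin S/sin R ≈ 3.0173.
Circumradius = TS/(2 sin R) ≈ 6.4096.

6.410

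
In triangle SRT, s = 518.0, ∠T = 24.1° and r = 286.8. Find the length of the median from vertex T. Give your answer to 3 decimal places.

By the law of cosines, t² = s² + r² − 2·s·r·cos T = 79353, so t ≈ 281.7.
Median from T: ½√(2·s² + 2·r² − t²) ≈ 394.27.

m_T ≈ 394.273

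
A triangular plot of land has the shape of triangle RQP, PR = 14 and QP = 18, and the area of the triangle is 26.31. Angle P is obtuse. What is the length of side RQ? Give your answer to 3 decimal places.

From area = ½·QP·PR·sin P, we get sin P = 2·area/(QP·PR) ≈ 0.20881.
Taking the obtuse solution, ∠P ≈ 167.95°.
Law of cosines then gives RQ ≈ 31.826.

31.826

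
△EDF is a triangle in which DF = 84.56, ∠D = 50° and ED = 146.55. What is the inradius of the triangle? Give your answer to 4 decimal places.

By the law of cosines, FE² = ED² + DF² − 2·ED·DF·cos D = 12696, so FE ≈ 112.68.
Area = ½·ED·DF·sin D ≈ 4746.5.
Semiperimeter s = (84.56+112.68+146.55)/2 = 171.89.
Inradius = area/s = 4746.5/171.89 ≈ 27.613.

r ≈ 27.6131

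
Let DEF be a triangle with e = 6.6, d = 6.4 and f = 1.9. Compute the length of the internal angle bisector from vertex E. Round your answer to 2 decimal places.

t_E ≈ 2.11

By the law of cosines, cos E = (f² + d² − e²) / (2·f·d) ≈ 0.04153, so ∠E ≈ 87.62°.
The bisector from E has length 2·f·d·cos(∠E/2)/(f+d) ≈ 2.1145.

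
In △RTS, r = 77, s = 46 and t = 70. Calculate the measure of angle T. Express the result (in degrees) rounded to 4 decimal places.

63.6433

By the law of cosines, cos T = (s² + r² − t²) / (2·s·r) ≈ 0.44396, so ∠T ≈ 63.64°.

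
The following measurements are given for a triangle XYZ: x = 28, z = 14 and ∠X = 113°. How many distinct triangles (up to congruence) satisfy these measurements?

z·sin X = 14·sin(113°) ≈ 12.89.
Since ∠X is not acute, a triangle exists only if x > z; here x > z, so there is exactly one triangle.

1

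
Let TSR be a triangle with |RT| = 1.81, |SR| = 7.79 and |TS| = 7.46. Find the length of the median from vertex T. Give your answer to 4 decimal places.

3.7806

Median from T: ½√(2·|RT|² + 2·|TS|² − |SR|²) ≈ 3.7806.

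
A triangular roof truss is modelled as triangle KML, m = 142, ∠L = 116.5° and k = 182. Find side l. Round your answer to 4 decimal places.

276.3170

By the law of cosines, l² = k² + m² − 2·k·m·cos L = 76351, so l ≈ 276.32.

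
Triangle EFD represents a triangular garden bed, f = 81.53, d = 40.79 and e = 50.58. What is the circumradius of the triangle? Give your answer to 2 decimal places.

R ≈ 50.38

By the law of cosines, cos E = (f² + d² − e²) / (2·f·d) ≈ 0.86490, so ∠E ≈ 30.13°.
Circumradius = e/(2 sin E) ≈ 50.384.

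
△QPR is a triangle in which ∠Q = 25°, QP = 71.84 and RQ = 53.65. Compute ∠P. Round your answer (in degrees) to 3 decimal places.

∠P ≈ 44.322°

By the law of cosines, PR² = RQ² + QP² − 2·RQ·QP·cos Q = 1053.1, so PR ≈ 32.451.
Law of cosines again: cos P = (QP² + PR² − RQ²)/(2·QP·PR) ≈ 0.71543, so ∠P ≈ 44.32°.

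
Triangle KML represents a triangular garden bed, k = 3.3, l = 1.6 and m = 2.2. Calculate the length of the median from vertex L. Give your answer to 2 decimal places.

Median from L: ½√(2·k² + 2·m² − l²) ≈ 2.6879.

2.69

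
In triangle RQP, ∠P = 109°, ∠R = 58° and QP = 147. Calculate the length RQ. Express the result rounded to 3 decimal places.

163.895

The third angle is ∠Q = 180° − ∠P − ∠R = 13.00°.
Law of sines: RQ = QP·sin P/sin R ≈ 163.9.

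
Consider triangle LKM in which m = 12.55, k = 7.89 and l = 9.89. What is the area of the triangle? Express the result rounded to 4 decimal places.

area ≈ 39.0108

Semiperimeter s = (9.89 + 7.89 + 12.55)/2 = 15.165.
Heron's formula: area = √(15.165·5.275·7.275·2.615) ≈ 39.011.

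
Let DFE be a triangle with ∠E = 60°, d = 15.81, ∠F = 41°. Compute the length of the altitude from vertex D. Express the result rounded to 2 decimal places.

h_D ≈ 9.15

The third angle is ∠D = 180° − ∠F − ∠E = 79.00°.
Law of sines: f = d·sin F/sin D ≈ 10.566.
Law of sines: e = d·sin E/sin D ≈ 13.948.
Area = ½·d·f·sin E ≈ 72.337.
The altitude from D has length 2·area/d ≈ 9.1508.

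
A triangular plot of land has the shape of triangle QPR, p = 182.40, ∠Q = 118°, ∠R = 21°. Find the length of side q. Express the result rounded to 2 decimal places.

245.48

The third angle is ∠P = 180° − ∠R − ∠Q = 41.00°.
Law of sines: q = p·sin Q/sin P ≈ 245.48.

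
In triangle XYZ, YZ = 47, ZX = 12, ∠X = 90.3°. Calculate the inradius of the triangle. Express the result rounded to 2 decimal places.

Law of sines: sin Y = ZX·sin X/YZ ≈ 0.25532.
Since YZ ≥ ZX, only the acute value applies: ∠Y ≈ 14.79°.
Then ∠Z = 180° − ∠X − ∠Y ≈ 74.91°.
Law of sines gives XY = YZ·sin Z/sin X ≈ 45.379.
Area = ½·YZ·ZX·sin Z ≈ 272.27.
Semiperimeter s = (47+12+45.379)/2 = 52.19.
Inradius = area/s = 272.27/52.19 ≈ 5.217.

r ≈ 5.22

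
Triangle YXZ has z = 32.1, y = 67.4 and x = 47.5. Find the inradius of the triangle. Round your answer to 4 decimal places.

Semiperimeter s = (67.4 + 47.5 + 32.1)/2 = 73.5.
Heron's formula: area = √(73.5·6.1·26·41.4) ≈ 694.7.
Inradius = area/s = 694.7/73.5 ≈ 9.4517.

r ≈ 9.4517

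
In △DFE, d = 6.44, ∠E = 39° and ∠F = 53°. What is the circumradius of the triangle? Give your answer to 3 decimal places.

R ≈ 3.222

The third angle is ∠D = 180° − ∠F − ∠E = 88.00°.
Law of sines: f = d·sin F/sin D ≈ 5.1463.
Law of sines: e = d·sin E/sin D ≈ 4.0553.
Circumradius = d/(2 sin D) ≈ 3.222.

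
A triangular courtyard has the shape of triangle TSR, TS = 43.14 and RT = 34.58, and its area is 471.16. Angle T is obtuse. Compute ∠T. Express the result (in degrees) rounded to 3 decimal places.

∠T ≈ 140.826°

From area = ½·RT·TS·sin T, we get sin T = 2·area/(RT·TS) ≈ 0.63167.
Taking the obtuse solution, ∠T ≈ 140.83°.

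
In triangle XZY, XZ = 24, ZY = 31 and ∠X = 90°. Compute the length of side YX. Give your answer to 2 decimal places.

19.62

Law of sines: sin Y = XZ·sin X/ZY ≈ 0.77419.
Since ZY ≥ XZ, only the acute value applies: ∠Y ≈ 50.73°.
Then ∠Z = 180° − ∠X − ∠Y ≈ 39.27°.
Law of sines gives YX = ZY·sin Z/sin X ≈ 19.621.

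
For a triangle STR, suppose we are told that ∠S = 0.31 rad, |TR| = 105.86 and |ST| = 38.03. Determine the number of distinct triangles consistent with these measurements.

1

|ST|·sin S = 38.03·sin(0.31 rad) ≈ 11.6.
Since |TR| ≥ |ST|, exactly one triangle exists.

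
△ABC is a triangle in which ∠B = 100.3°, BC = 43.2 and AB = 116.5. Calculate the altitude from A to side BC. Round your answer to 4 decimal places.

By the law of cosines, CA² = AB² + BC² − 2·AB·BC·cos B = 17238, so CA ≈ 131.29.
Area = ½·AB·BC·sin B ≈ 2475.8.
The altitude from A has length 2·area/BC ≈ 114.62.

114.6226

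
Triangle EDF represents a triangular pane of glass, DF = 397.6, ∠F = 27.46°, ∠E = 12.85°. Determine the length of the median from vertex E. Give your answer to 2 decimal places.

m_E ≈ 984.43

The third angle is ∠D = 180° − ∠F − ∠E = 139.69°.
Law of sines: FE = DF·sin D/sin E ≈ 1156.6.
Law of sines: ED = DF·sin F/sin E ≈ 824.4.
Median from E: ½√(2·FE² + 2·ED² − DF²) ≈ 984.43.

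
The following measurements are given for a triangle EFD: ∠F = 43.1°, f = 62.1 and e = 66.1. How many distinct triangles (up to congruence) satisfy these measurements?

2

e·sin F = 66.1·sin(43.1°) ≈ 45.16.
Since e sin F < f < e (45.16 < 62.1 < 66.1), two triangles exist.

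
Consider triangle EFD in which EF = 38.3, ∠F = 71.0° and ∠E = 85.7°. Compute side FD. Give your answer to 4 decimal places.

96.5557

The third angle is ∠D = 180° − ∠E − ∠F = 23.30°.
Law of sines: FD = EF·sin E/sin D ≈ 96.556.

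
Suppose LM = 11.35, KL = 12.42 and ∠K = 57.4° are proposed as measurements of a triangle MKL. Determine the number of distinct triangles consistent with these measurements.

KL·sin K = 12.42·sin(57.4°) ≈ 10.46.
Since KL sin K < LM < KL (10.46 < 11.35 < 12.42), two triangles exist.

2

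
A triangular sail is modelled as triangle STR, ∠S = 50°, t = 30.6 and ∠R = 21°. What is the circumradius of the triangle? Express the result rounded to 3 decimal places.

16.182

The third angle is ∠T = 180° − ∠R − ∠S = 109.00°.
Law of sines: s = t·sin S/sin T ≈ 24.792.
Law of sines: r = t·sin R/sin T ≈ 11.598.
Circumradius = t/(2 sin T) ≈ 16.182.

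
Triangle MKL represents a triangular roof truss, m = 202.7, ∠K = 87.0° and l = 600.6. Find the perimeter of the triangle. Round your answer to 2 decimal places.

By the law of cosines, k² = l² + m² − 2·l·m·cos K = 3.8906e+05, so k ≈ 623.75.
Semiperimeter s = (202.7+623.75+600.6)/2 = 713.53.
Perimeter = 202.7 + 623.75 + 600.6 = 1427.1.

perimeter ≈ 1427.05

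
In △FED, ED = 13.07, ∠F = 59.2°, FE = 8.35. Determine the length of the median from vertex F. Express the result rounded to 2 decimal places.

m_F ≈ 10.38

Law of sines: sin D = FE·sin F/ED ≈ 0.54876.
Since ED ≥ FE, only the acute value applies: ∠D ≈ 33.28°.
Then ∠E = 180° − ∠F − ∠D ≈ 87.52°.
Law of sines gives DF = ED·sin E/sin F ≈ 15.202.
Median from F: ½√(2·DF² + 2·FE² − ED²) ≈ 10.378.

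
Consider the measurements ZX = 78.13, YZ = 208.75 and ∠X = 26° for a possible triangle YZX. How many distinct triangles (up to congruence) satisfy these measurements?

ZX·sin X = 78.13·sin(26°) ≈ 34.25.
Since YZ ≥ ZX, exactly one triangle exists.

1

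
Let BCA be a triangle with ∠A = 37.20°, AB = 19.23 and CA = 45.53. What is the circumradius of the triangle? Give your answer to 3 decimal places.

R ≈ 26.772

By the law of cosines, BC² = CA² + AB² − 2·CA·AB·cos A = 1048, so BC ≈ 32.373.
Area = ½·CA·AB·sin A ≈ 264.68.
Circumradius = BC/(2 sin A) ≈ 26.772.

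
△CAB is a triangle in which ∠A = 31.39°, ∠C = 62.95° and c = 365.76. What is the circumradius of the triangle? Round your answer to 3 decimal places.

The third angle is ∠B = 180° − ∠C − ∠A = 85.66°.
Law of sines: a = c·sin A/sin C ≈ 213.91.
Law of sines: b = c·sin B/sin C ≈ 409.51.
Circumradius = c/(2 sin C) ≈ 205.34.

205.342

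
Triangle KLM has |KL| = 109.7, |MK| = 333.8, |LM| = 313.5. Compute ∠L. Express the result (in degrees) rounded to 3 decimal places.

∠L ≈ 90.921°

By the law of cosines, cos L = (|KL|² + |LM|² − |MK|²) / (2·|KL|·|LM|) ≈ -0.01608, so ∠L ≈ 90.92°.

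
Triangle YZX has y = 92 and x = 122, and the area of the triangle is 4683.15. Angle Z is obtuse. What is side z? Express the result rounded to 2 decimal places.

188.99

From area = ½·x·y·sin Z, we get sin Z = 2·area/(x·y) ≈ 0.83449.
Taking the obtuse solution, ∠Z ≈ 123.44°.
Law of cosines then gives z ≈ 188.99.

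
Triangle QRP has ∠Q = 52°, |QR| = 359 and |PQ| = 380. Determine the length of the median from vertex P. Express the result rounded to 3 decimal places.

By the law of cosines, |RP|² = |PQ|² + |QR|² − 2·|PQ|·|QR|·cos Q = 1.053e+05, so |RP| ≈ 324.51.
Median from P: ½√(2·|RP|² + 2·|PQ|² − |QR|²) ≈ 304.35.

m_P ≈ 304.355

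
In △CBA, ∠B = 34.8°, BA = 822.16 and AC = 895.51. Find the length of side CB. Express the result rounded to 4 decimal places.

Law of sines: sin C = BA·sin B/AC ≈ 0.52397.
Since AC ≥ BA, only the acute value applies: ∠C ≈ 31.60°.
Then ∠A = 180° − ∠B − ∠C ≈ 113.60°.
Law of sines gives CB = AC·sin A/sin B ≈ 1437.9.

1437.8563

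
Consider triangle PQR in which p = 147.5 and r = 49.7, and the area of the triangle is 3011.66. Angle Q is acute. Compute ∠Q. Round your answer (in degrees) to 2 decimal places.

55.25

From area = ½·r·p·sin Q, we get sin Q = 2·area/(r·p) ≈ 0.82165.
Taking the acute solution, ∠Q ≈ 55.25°.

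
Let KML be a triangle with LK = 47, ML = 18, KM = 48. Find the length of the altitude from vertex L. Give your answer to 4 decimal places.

Semiperimeter s = (18 + 47 + 48)/2 = 56.5.
Heron's formula: area = √(56.5·38.5·9.5·8.5) ≈ 419.11.
The altitude from L has length 2·area/KM ≈ 17.463.

17.4628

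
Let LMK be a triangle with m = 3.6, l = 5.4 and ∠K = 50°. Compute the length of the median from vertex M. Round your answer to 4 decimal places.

m_M ≈ 4.4614

By the law of cosines, k² = l² + m² − 2·l·m·cos K = 17.128, so k ≈ 4.1386.
Median from M: ½√(2·k² + 2·l² − m²) ≈ 4.4614.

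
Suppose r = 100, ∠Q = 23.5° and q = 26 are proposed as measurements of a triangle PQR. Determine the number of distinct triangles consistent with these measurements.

0

r·sin Q = 100·sin(23.5°) ≈ 39.87.
Since q = 26 < 39.87 = r sin Q, no triangle exists.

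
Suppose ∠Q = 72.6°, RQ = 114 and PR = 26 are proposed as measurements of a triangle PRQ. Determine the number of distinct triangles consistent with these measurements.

RQ·sin Q = 114·sin(72.6°) ≈ 108.8.
Since PR = 26 < 108.8 = RQ sin Q, no triangle exists.

0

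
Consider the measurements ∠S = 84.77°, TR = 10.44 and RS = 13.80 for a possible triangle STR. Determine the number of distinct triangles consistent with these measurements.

0

RS·sin S = 13.80·sin(84.77°) ≈ 13.74.
Since TR = 10.44 < 13.74 = RS sin S, no triangle exists.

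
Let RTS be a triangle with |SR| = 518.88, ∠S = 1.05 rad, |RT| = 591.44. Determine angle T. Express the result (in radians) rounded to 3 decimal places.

∠T ≈ 0.865 rad

Law of sines: sin T = |SR|·sin S/|RT| ≈ 0.76100.
Since |RT| ≥ |SR|, only the acute value applies: ∠T ≈ 0.865 rad.
Then ∠R = π − ∠S − ∠T ≈ 1.227 rad.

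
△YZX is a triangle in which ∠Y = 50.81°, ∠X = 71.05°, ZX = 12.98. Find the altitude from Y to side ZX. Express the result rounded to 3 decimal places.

h_Y ≈ 13.453

The third angle is ∠Z = 180° − ∠X − ∠Y = 58.14°.
Law of sines: XY = ZX·sin Z/sin Y ≈ 14.224.
Law of sines: YZ = ZX·sin X/sin Y ≈ 15.84.
Area = ½·ZX·XY·sin X ≈ 87.311.
The altitude from Y has length 2·area/ZX ≈ 13.453.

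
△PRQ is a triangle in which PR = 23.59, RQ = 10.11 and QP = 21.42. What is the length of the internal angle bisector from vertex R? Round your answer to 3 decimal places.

t_R ≈ 11.922

By the law of cosines, cos R = (PR² + RQ² − QP²) / (2·PR·RQ) ≈ 0.41905, so ∠R ≈ 65.23°.
The bisector from R has length 2·PR·RQ·cos(∠R/2)/(PR+RQ) ≈ 11.922.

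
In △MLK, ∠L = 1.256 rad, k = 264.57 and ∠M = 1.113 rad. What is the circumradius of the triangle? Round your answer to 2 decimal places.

The third angle is ∠K = π − ∠M − ∠L = 0.773 rad.
Law of sines: m = k·sin M/sin K ≈ 340.01.
Law of sines: l = k·sin L/sin K ≈ 360.42.
Circumradius = k/(2 sin K) ≈ 189.52.

189.52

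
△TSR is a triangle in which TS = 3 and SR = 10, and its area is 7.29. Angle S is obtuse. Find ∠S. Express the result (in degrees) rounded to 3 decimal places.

From area = ½·TS·SR·sin S, we get sin S = 2·area/(TS·SR) ≈ 0.48600.
Taking the obtuse solution, ∠S ≈ 150.92°.

150.922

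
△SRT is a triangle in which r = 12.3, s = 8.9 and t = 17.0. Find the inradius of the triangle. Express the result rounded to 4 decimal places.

2.7615

Semiperimeter p = (8.9 + 12.3 + 17)/2 = 19.1.
Heron's formula: area = √(19.1·10.2·6.8·2.1) ≈ 52.745.
Inradius = area/p = 52.745/19.1 ≈ 2.7615.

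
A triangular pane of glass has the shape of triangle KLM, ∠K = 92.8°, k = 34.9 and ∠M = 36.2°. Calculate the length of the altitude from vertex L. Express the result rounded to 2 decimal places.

h_L ≈ 20.61

The third angle is ∠L = 180° − ∠M − ∠K = 51.00°.
Law of sines: l = k·sin L/sin K ≈ 27.155.
Law of sines: m = k·sin M/sin K ≈ 20.637.
Area = ½·k·l·sin M ≈ 279.86.
The altitude from L has length 2·area/l ≈ 20.612.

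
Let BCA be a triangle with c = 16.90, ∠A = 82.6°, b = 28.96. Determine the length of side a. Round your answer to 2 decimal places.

31.59

By the law of cosines, a² = b² + c² − 2·b·c·cos A = 998.22, so a ≈ 31.595.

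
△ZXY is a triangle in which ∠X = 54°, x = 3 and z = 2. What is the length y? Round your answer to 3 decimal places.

Law of sines: sin Z = z·sin X/x ≈ 0.53934.
Since x ≥ z, only the acute value applies: ∠Z ≈ 32.64°.
Then ∠Y = 180° − ∠X − ∠Z ≈ 93.36°.
Law of sines gives y = x·sin Y/sin X ≈ 3.7018.

3.702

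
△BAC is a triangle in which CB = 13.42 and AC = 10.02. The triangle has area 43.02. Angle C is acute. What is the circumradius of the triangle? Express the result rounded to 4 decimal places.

6.7139

From area = ½·AC·CB·sin C, we get sin C = 2·area/(AC·CB) ≈ 0.63985.
Taking the acute solution, ∠C ≈ 39.78°.
Law of cosines then gives BA ≈ 8.5918.
Circumradius = BA/(2 sin C) ≈ 6.7139.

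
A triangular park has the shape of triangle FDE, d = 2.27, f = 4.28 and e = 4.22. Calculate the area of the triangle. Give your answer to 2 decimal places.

Semiperimeter s = (4.28 + 2.27 + 4.22)/2 = 5.385.
Heron's formula: area = √(5.385·1.105·3.115·1.165) ≈ 4.6469.

4.65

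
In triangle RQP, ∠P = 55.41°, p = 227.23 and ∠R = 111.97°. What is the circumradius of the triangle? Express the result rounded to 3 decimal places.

The third angle is ∠Q = 180° − ∠P − ∠R = 12.62°.
Law of sines: r = p·sin R/sin P ≈ 255.98.
Law of sines: q = p·sin Q/sin P ≈ 60.306.
Circumradius = p/(2 sin P) ≈ 138.01.

138.010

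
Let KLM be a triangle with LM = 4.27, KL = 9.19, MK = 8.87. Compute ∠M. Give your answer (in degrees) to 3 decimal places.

By the law of cosines, cos M = (LM² + MK² − KL²) / (2·LM·MK) ≈ 0.16441, so ∠M ≈ 80.54°.

∠M ≈ 80.537°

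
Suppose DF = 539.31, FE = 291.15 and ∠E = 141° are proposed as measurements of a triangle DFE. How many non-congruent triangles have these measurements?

1

FE·sin E = 291.15·sin(141°) ≈ 183.2.
Since ∠E is not acute, a triangle exists only if DF > FE; here DF > FE, so there is exactly one triangle.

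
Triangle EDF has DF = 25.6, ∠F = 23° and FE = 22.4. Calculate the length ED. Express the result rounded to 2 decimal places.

By the law of cosines, ED² = DF² + FE² − 2·DF·FE·cos F = 101.41, so ED ≈ 10.07.

10.07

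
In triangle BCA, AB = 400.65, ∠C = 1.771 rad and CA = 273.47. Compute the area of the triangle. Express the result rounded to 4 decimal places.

area ≈ 32620.2662

Law of sines: sin B = CA·sin C/AB ≈ 0.66893.
Since AB ≥ CA, only the acute value applies: ∠B ≈ 0.733 rad.
Then ∠A = π − ∠C − ∠B ≈ 0.638 rad.
Law of sines gives BC = AB·sin A/sin C ≈ 243.43.
Area = ½·AB·CA·sin A ≈ 32620.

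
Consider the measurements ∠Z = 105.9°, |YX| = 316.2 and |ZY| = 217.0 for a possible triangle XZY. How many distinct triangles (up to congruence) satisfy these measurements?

1

|ZY|·sin Z = 217.0·sin(105.9°) ≈ 208.7.
Since ∠Z is not acute, a triangle exists only if |YX| > |ZY|; here |YX| > |ZY|, so there is exactly one triangle.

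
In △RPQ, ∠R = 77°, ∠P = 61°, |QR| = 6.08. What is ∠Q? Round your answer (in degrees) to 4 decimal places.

The third angle is ∠Q = 180° − ∠R − ∠P = 42.00°.

42.0000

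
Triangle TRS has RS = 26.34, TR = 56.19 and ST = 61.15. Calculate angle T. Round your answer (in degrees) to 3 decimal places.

∠T ≈ 25.495°

By the law of cosines, cos T = (ST² + TR² − RS²) / (2·ST·TR) ≈ 0.90262, so ∠T ≈ 25.50°.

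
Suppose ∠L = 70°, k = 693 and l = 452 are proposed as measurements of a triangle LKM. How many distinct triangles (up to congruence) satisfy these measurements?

0

k·sin L = 693·sin(70°) ≈ 651.2.
Since l = 452 < 651.2 = k sin L, no triangle exists.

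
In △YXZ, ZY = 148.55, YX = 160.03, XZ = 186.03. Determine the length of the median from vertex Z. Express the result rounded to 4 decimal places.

m_Z ≈ 148.1038

Median from Z: ½√(2·XZ² + 2·ZY² − YX²) ≈ 148.1.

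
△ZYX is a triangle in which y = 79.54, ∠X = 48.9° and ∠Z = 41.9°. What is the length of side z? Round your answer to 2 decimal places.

53.12

The third angle is ∠Y = 180° − ∠X − ∠Z = 89.20°.
Law of sines: z = y·sin Z/sin Y ≈ 53.125.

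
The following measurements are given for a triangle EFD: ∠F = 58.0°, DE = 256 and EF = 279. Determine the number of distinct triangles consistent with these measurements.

2

EF·sin F = 279·sin(58.0°) ≈ 236.6.
Since EF sin F < DE < EF (236.6 < 256 < 279), two triangles exist.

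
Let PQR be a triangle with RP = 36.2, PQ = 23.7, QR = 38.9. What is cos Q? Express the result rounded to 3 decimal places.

By the law of cosines, cos Q = (PQ² + QR² − RP²) / (2·PQ·QR) ≈ 0.41460, so ∠Q ≈ 65.51°.

cos Q ≈ 0.415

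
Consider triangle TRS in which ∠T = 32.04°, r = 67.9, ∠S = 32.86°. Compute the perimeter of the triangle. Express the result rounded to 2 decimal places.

perimeter ≈ 148.36

The third angle is ∠R = 180° − ∠S − ∠T = 115.10°.
Law of sines: t = r·sin T/sin R ≈ 39.778.
Law of sines: s = r·sin S/sin R ≈ 40.684.
Semiperimeter p = (39.778+67.9+40.684)/2 = 74.181.
Perimeter = 39.778 + 67.9 + 40.684 = 148.36.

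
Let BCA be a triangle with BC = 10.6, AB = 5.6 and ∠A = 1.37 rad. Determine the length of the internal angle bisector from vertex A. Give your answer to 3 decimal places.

t_A ≈ 5.597

Law of sines: sin C = AB·sin A/BC ≈ 0.51769.
Since BC ≥ AB, only the acute value applies: ∠C ≈ 0.544 rad.
Then ∠B = π − ∠A − ∠C ≈ 1.227 rad.
Law of sines gives CA = BC·sin B/sin A ≈ 10.186.
The bisector from A has length 2·CA·AB·cos(∠A/2)/(CA+AB) ≈ 5.5966.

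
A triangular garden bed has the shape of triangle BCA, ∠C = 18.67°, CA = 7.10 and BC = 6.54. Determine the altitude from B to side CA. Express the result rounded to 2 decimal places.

By the law of cosines, AB² = BC² + CA² − 2·BC·CA·cos C = 5.2005, so AB ≈ 2.2805.
Area = ½·BC·CA·sin C ≈ 7.4322.
The altitude from B has length 2·area/CA ≈ 2.0936.

2.09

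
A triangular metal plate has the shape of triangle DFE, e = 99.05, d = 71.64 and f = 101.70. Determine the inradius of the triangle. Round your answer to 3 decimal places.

24.644

Semiperimeter s = (71.64 + 101.7 + 99.05)/2 = 136.19.
Heron's formula: area = √(136.19·64.555·34.495·37.145) ≈ 3356.4.
Inradius = area/s = 3356.4/136.19 ≈ 24.644.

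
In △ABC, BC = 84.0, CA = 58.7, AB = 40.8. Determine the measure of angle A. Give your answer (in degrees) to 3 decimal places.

By the law of cosines, cos A = (CA² + AB² − BC²) / (2·CA·AB) ≈ -0.40620, so ∠A ≈ 113.97°.

∠A ≈ 113.966°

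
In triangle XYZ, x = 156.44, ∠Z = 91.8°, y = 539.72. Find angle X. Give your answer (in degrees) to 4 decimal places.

16.0186

By the law of cosines, z² = x² + y² − 2·x·y·cos Z = 3.2108e+05, so z ≈ 566.64.
Law of cosines again: cos X = (y² + z² − x²)/(2·y·z) ≈ 0.96117, so ∠X ≈ 16.02°.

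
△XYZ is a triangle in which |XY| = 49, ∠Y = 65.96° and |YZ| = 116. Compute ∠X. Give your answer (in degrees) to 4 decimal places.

By the law of cosines, |ZX|² = |XY|² + |YZ|² − 2·|XY|·|YZ|·cos Y = 11226, so |ZX| ≈ 105.95.
Law of cosines again: cos X = (|ZX|² + |XY|² − |YZ|²)/(2·|ZX|·|XY|) ≈ 0.01647, so ∠X ≈ 89.06°.

∠X ≈ 89.0565°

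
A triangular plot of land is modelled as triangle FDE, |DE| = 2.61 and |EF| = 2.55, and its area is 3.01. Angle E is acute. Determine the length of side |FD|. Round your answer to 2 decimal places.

2.76

From area = ½·|DE|·|EF|·sin E, we get sin E = 2·area/(|DE|·|EF|) ≈ 0.90452.
Taking the acute solution, ∠E ≈ 1.130 rad.
Law of cosines then gives |FD| ≈ 2.7637.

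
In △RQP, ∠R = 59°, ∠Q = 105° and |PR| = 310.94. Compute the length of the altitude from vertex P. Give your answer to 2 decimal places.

The third angle is ∠P = 180° − ∠R − ∠Q = 16.00°.
Law of sines: |QP| = |PR|·sin R/sin Q ≈ 275.93.
Law of sines: |RQ| = |PR|·sin P/sin Q ≈ 88.73.
Area = ½·|PR|·|QP|·sin P ≈ 11825.
The altitude from P has length 2·area/|RQ| ≈ 266.53.

h_P ≈ 266.53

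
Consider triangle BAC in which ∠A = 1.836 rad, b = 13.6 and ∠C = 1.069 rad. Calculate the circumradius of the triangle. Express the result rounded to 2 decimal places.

R ≈ 29.01

The third angle is ∠B = π − ∠A − ∠C = 0.237 rad.
Law of sines: a = b·sin A/sin B ≈ 55.994.
Law of sines: c = b·sin C/sin B ≈ 50.87.
Circumradius = b/(2 sin B) ≈ 29.011.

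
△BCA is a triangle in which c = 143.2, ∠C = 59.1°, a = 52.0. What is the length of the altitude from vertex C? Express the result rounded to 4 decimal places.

50.7188

Law of sines: sin A = a·sin C/c ≈ 0.31159.
Since c ≥ a, only the acute value applies: ∠A ≈ 18.15°.
Then ∠B = 180° − ∠C − ∠A ≈ 102.75°.
Law of sines gives b = c·sin B/sin C ≈ 162.78.
Area = ½·c·a·sin B ≈ 3631.5.
The altitude from C has length 2·area/c ≈ 50.719.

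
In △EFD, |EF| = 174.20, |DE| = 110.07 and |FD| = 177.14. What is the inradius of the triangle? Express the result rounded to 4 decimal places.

Semiperimeter s = (177.14 + 110.07 + 174.2)/2 = 230.7.
Heron's formula: area = √(230.7·53.565·120.63·56.505) ≈ 9178.
Inradius = area/s = 9178/230.7 ≈ 39.783.

r ≈ 39.7825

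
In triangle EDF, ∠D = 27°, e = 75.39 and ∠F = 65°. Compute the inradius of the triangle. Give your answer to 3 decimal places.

The third angle is ∠E = 180° − ∠D − ∠F = 88.00°.
Law of sines: d = e·sin D/sin E ≈ 34.247.
Law of sines: f = e·sin F/sin E ≈ 68.368.
Area = ½·e·d·sin F ≈ 1170.
Semiperimeter s = (75.39+34.247+68.368)/2 = 89.003.
Inradius = area/s = 1170/89.003 ≈ 13.146.

r ≈ 13.146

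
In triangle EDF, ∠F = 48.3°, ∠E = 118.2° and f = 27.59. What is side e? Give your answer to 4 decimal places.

The third angle is ∠D = 180° − ∠F − ∠E = 13.50°.
Law of sines: e = f·sin E/sin F ≈ 32.566.

32.5662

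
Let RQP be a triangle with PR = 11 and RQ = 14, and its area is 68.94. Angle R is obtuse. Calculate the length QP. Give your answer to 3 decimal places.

21.312

From area = ½·PR·RQ·sin R, we get sin R = 2·area/(PR·RQ) ≈ 0.89532.
Taking the obtuse solution, ∠R ≈ 116.45°.
Law of cosines then gives QP ≈ 21.312.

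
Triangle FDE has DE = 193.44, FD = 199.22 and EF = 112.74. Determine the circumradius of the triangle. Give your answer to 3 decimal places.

R ≈ 102.593

By the law of cosines, cos F = (EF² + FD² − DE²) / (2·EF·FD) ≈ 0.33348, so ∠F ≈ 70.52°.
Circumradius = DE/(2 sin F) ≈ 102.59.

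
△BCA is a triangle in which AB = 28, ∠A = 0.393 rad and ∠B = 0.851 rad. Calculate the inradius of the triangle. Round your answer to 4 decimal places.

r ≈ 3.8728

The third angle is ∠C = π − ∠A − ∠B = 1.898 rad.
Law of sines: CA = AB·sin B/sin C ≈ 22.231.
Law of sines: BC = AB·sin A/sin C ≈ 11.322.
Area = ½·AB·CA·sin A ≈ 119.19.
Semiperimeter s = (22.231+28+11.322)/2 = 30.777.
Inradius = area/s = 119.19/30.777 ≈ 3.8728.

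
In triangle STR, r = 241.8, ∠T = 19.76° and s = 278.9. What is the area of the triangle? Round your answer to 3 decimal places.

Area = ½·r·s·sin T ≈ 11400.

area ≈ 11399.756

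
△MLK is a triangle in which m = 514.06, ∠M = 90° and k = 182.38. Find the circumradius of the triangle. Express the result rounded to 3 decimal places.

Law of sines: sin K = k·sin M/m ≈ 0.35478.
Since m ≥ k, only the acute value applies: ∠K ≈ 20.78°.
Then ∠L = 180° − ∠M − ∠K ≈ 69.22°.
Law of sines gives l = m·sin L/sin M ≈ 480.62.
Circumradius = m/(2 sin M) ≈ 257.03.

257.030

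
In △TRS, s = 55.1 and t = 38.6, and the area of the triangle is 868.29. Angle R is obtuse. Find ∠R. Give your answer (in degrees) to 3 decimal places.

From area = ½·s·t·sin R, we get sin R = 2·area/(s·t) ≈ 0.81650.
Taking the obtuse solution, ∠R ≈ 125.26°.

∠R ≈ 125.264°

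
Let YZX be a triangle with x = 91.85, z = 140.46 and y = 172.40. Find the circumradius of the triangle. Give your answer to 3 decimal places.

By the law of cosines, cos Y = (z² + x² − y²) / (2·z·x) ≈ -0.06032, so ∠Y ≈ 93.46°.
Circumradius = y/(2 sin Y) ≈ 86.357.

R ≈ 86.357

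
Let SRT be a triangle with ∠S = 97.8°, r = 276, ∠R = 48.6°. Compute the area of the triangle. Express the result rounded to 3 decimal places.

The third angle is ∠T = 180° − ∠S − ∠R = 33.60°.
Law of sines: s = r·sin S/sin R ≈ 364.54.
Law of sines: t = r·sin T/sin R ≈ 203.62.
Area = ½·r·s·sin T ≈ 27839.

27839.296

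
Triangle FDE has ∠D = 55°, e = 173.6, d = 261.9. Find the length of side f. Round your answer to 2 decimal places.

Law of sines: sin E = e·sin D/d ≈ 0.54297.
Since d ≥ e, only the acute value applies: ∠E ≈ 32.89°.
Then ∠F = 180° − ∠D − ∠E ≈ 92.11°.
Law of sines gives f = d·sin F/sin D ≈ 319.5.

319.50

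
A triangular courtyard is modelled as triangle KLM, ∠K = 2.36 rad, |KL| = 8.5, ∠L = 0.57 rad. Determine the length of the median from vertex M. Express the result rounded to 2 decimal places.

The third angle is ∠M = π − ∠K − ∠L = 0.212 rad.
Law of sines: |LM| = |KL|·sin K/sin M ≈ 28.51.
Law of sines: |MK| = |KL|·sin L/sin M ≈ 21.84.
Median from M: ½√(2·|LM|² + 2·|MK|² − |KL|²) ≈ 25.037.

m_M ≈ 25.04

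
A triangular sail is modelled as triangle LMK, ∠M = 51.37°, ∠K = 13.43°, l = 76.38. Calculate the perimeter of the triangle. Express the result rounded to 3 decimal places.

The third angle is ∠L = 180° − ∠M − ∠K = 115.20°.
Law of sines: m = l·sin M/sin L ≈ 65.944.
Law of sines: k = l·sin K/sin L ≈ 19.606.
Semiperimeter s = (76.38+65.944+19.606)/2 = 80.965.
Perimeter = 76.38 + 65.944 + 19.606 = 161.93.

161.929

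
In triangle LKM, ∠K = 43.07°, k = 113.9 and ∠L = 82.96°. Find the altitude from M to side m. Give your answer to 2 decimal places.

The third angle is ∠M = 180° − ∠L − ∠K = 53.97°.
Law of sines: l = k·sin L/sin K ≈ 165.53.
Law of sines: m = k·sin M/sin K ≈ 134.89.
Area = ½·k·l·sin M ≈ 7623.8.
The altitude from M has length 2·area/m ≈ 113.04.

113.04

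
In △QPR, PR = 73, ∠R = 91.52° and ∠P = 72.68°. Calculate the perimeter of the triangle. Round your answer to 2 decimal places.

The third angle is ∠Q = 180° − ∠P − ∠R = 15.80°.
Law of sines: RQ = PR·sin P/sin Q ≈ 255.95.
Law of sines: QP = PR·sin R/sin Q ≈ 268.01.
Semiperimeter s = (73+255.95+268.01)/2 = 298.48.
Perimeter = 73 + 255.95 + 268.01 = 596.96.

perimeter ≈ 596.96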